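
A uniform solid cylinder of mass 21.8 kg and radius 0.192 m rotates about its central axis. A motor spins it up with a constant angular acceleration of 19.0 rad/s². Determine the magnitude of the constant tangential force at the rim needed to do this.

I = ½MR² = (1/2)(21.8)(0.192)² = 0.4018 kg·m².
The required torque is τ = Iα = (0.4018)(19.00) = 7.635 N·m.
A tangential force at the rim gives τ = FR, so F = τ/R = 7.635/0.192 = 39.76 N.

F ≈ 39.8 N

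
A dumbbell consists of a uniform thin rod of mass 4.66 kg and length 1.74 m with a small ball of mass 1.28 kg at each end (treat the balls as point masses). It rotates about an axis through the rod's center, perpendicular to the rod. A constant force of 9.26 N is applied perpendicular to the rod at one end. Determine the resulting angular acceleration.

I_rod = (1/12)ML² = (1/12)(4.66)(1.74)² = 1.176 kg·m².
I_balls = 2·m·(L/2)² = 2(1.28)(0.8700)² = 1.938 kg·m².
Total I = 3.113 kg·m².
τ = F·(L/2) = (9.26)(0.870) = 8.056 N·m.
α = τ/I = 8.056/3.113 = 2.588 rad/s².

α ≈ 2.59 rad/s²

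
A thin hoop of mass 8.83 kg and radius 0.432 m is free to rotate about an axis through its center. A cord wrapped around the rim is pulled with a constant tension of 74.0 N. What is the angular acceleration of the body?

α ≈ 19.4 rad/s²

I = MR² = (8.83)(0.432)² = 1.648 kg·m².
τ = F R = (74.0)(0.432) = 31.97 N·m.
Newton's second law for rotation, τ = Iα, gives α = τ/I = 31.97/1.648 = 19.40 rad/s².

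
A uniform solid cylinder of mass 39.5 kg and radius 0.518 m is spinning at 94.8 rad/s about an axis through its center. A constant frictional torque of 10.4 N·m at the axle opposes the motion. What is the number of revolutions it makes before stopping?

≈ 364 revolutions

I = ½MR² = (1/2)(39.5)(0.518)² = 5.299 kg·m².
The net torque has magnitude 10.4 N·m, opposing ω.
|α| = τ/I = 10.40/5.299 = 1.962 rad/s² (deceleration).
ω² = ω₀² − 2|α|θ with ω = 0 ⇒ θ = ω₀²/(2|α|) = 2290 rad = 364.4 rev.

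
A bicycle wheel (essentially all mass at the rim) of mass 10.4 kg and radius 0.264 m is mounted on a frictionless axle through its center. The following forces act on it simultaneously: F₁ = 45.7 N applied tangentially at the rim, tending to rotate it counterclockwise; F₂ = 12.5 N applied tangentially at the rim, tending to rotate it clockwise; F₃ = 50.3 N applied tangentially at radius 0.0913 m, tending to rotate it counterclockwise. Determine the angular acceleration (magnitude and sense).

I = MR² = (10.4)(0.264)² = 0.7248 kg·m².
Taking counterclockwise as positive: τ₁ = +(45.7)(0.264) = +12.06 N·m; τ₂ = −(12.5)(0.264) = −3.300 N·m; τ₃ = +(50.3)(0.0913) = +4.592 N·m.
Net torque τ = 13.36 N·m.
α = τ/I = 13.36/0.7248 = 18.43 rad/s².

α ≈ 18.4 rad/s², counterclockwise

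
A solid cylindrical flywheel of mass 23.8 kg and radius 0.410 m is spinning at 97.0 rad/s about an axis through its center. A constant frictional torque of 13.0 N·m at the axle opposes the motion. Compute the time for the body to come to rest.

I = ½MR² = (1/2)(23.8)(0.410)² = 2.000 kg·m².
The net torque has magnitude 13.0 N·m, opposing ω.
|α| = τ/I = 13.00/2.000 = 6.499 rad/s² (deceleration).
0 = ω₀ − |α|t ⇒ t = ω₀/|α| = 97.0/6.499 = 14.93 s.

t ≈ 14.9 s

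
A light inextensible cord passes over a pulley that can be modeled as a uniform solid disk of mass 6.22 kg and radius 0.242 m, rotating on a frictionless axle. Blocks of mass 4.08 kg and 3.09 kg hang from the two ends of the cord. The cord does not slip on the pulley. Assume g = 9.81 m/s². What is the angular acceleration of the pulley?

α ≈ 3.90 rad/s²

I = ½MR² = (1/2)(6.22)(0.242)² = 0.1821 kg·m².
Heavier block: m₁g − T₁ = m₁a. Lighter block: T₂ − m₂g = m₂a.
Pulley: (T₁ − T₂)R = Iα = I(a/R), so T₁ − T₂ = (I/R²)a = (1/2)M_p a = 3.110·a.
Adding the three: (m₁ − m₂)g = (m₁ + m₂ + 3.110)a, so a = (4.08 − 3.09)(9.81)/(4.08 + 3.09 + 3.110) = 0.9447 m/s².
α = a/R = 0.9447/0.242 = 3.904 rad/s².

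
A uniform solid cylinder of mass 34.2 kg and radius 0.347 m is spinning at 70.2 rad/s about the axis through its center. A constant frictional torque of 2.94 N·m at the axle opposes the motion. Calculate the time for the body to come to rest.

t ≈ 49.2 s

I = ½MR² = (1/2)(34.2)(0.347)² = 2.059 kg·m².
The net torque has magnitude 2.94 N·m, opposing ω.
|α| = τ/I = 2.940/2.059 = 1.428 rad/s² (deceleration).
0 = ω₀ − |α|t ⇒ t = ω₀/|α| = 70.2/1.428 = 49.16 s.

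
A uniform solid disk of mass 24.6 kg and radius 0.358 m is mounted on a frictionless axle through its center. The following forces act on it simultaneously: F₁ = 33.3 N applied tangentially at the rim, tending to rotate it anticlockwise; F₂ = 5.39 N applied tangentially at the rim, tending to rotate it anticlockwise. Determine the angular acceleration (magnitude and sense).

I = ½MR² = (1/2)(24.6)(0.358)² = 1.576 kg·m².
Taking anticlockwise as positive: τ₁ = +(33.3)(0.358) = +11.92 N·m; τ₂ = +(5.39)(0.358) = +1.930 N·m.
Net torque τ = 13.85 N·m.
α = τ/I = 13.85/1.576 = 8.786 rad/s².

α ≈ 8.79 rad/s², anticlockwise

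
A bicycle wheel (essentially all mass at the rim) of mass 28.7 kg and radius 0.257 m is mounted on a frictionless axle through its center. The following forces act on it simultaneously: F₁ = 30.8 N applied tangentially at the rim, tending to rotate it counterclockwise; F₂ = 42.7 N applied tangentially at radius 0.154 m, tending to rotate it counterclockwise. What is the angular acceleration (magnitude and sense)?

I = MR² = (28.7)(0.257)² = 1.896 kg·m².
Taking counterclockwise as positive: τ₁ = +(30.8)(0.257) = +7.916 N·m; τ₂ = +(42.7)(0.154) = +6.576 N·m.
Net torque τ = 14.49 N·m.
α = τ/I = 14.49/1.896 = 7.645 rad/s².

α ≈ 7.64 rad/s², counterclockwise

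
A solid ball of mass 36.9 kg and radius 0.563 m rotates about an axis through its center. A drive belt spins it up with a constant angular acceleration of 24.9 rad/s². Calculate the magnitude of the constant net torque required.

I = (2/5)MR² = (2/5)(36.9)(0.563)² = 4.678 kg·m².
τ = Iα = (4.678)(24.90) = 116.5 N·m.

τ ≈ 116 N·m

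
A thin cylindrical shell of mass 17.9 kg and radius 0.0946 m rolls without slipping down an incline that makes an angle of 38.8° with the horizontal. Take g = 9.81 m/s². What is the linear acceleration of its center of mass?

a ≈ 3.07 m/s²

Translation along the incline: Mg sinθ − f = Ma.
Rotation about the center: fR = Iα with I = MR². No-slip gives a = αR, so f = (I/R²)a = M a.
Substituting: Mg sinθ = (1 + 1.000)Ma, so a = g sinθ/(1 + 1.000) = (9.81) sin 38.8° / 2.000 = 3.073 m/s².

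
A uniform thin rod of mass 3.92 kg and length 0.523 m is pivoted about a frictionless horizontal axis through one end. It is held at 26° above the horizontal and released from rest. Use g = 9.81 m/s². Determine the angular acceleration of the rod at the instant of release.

About the pivot, I = (1/3)ML² = (1/3)(3.92)(0.523)² = 0.3574 kg·m².
The weight acts at the center, a distance L/2 = 0.2615 m from the pivot; τ = Mg(L/2) cos 26° = 9.038 N·m.
α = τ/I = 9.038/0.3574 = 25.29 rad/s².

α ≈ 25.3 rad/s²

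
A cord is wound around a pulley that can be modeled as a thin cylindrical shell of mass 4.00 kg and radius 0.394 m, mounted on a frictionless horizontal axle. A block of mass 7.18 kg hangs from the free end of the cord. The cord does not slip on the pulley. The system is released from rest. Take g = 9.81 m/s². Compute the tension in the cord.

T ≈ 25.2 N

I = MR² = (4.00)(0.394)² = 0.6209 kg·m².
Block: mg − T = ma. Pulley: TR = Iα. No-slip: a = αR, so T = (I/R²)a = 4.000·a.
Then mg = (m + 4.000)a, so a = (7.18)(9.81)/(7.18 + 4.000) = 6.300 m/s².
T = 4.000·a = 25.20 N.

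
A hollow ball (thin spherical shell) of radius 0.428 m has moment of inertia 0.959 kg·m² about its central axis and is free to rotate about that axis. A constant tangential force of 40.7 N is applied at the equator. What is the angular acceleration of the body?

α ≈ 18.2 rad/s²

τ = F R = (40.7)(0.428) = 17.42 N·m.
Newton's second law for rotation, τ = Iα, gives α = τ/I = 17.42/0.9590 = 18.16 rad/s².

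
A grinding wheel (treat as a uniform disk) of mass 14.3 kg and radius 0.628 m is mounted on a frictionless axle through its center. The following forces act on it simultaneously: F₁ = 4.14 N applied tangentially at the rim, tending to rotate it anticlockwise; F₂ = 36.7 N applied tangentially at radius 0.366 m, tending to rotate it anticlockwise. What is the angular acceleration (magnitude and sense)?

α ≈ 5.69 rad/s², anticlockwise

I = ½MR² = (1/2)(14.3)(0.628)² = 2.820 kg·m².
Taking anticlockwise as positive: τ₁ = +(4.14)(0.628) = +2.600 N·m; τ₂ = +(36.7)(0.366) = +13.43 N·m.
Net torque τ = 16.03 N·m.
α = τ/I = 16.03/2.820 = 5.685 rad/s².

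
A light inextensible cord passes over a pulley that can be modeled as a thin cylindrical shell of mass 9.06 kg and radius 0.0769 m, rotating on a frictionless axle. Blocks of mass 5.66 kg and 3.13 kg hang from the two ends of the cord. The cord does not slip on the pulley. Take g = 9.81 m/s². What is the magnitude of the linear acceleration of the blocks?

a ≈ 1.39 m/s²

I = MR² = (9.06)(0.0769)² = 0.05358 kg·m².
Heavier block: m₁g − T₁ = m₁a. Lighter block: T₂ − m₂g = m₂a.
Pulley: (T₁ − T₂)R = Iα = I(a/R), so T₁ − T₂ = (I/R²)a = 1·M_p a = 9.060·a.
Adding the three: (m₁ − m₂)g = (m₁ + m₂ + 9.060)a, so a = (5.66 − 3.13)(9.81)/(5.66 + 3.13 + 9.060) = 1.390 m/s².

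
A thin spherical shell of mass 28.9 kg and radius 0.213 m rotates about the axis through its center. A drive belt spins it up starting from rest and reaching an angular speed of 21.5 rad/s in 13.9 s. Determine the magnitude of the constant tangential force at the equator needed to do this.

I = (2/3)MR² = (2/3)(28.9)(0.213)² = 0.8741 kg·m².
α = Δω/Δt = (21.5 − 0)/13.9 = 1.547 rad/s².
The required torque is τ = Iα = (0.8741)(1.547) = 1.352 N·m.
A tangential force at the equator gives τ = FR, so F = τ/R = 1.352/0.213 = 6.348 N.

F ≈ 6.35 N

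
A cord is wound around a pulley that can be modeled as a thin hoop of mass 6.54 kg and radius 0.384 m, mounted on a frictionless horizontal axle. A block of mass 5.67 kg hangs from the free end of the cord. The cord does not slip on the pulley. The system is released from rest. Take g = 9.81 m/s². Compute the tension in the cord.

I = MR² = (6.54)(0.384)² = 0.9644 kg·m².
Block: mg − T = ma. Pulley: TR = Iα. No-slip: a = αR, so T = (I/R²)a = 6.540·a.
Then mg = (m + 6.540)a, so a = (5.67)(9.81)/(5.67 + 6.540) = 4.556 m/s².
T = 6.540·a = 29.79 N.

T ≈ 29.8 N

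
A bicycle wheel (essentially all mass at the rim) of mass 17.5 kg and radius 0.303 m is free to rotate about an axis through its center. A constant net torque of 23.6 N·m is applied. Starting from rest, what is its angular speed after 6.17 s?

I = MR² = (17.5)(0.303)² = 1.607 kg·m².
α = τ/I = 23.6/1.607 = 14.69 rad/s².
ω = ω₀ + αt = 0 + (14.69)(6.17) = 90.63 rad/s.

ω ≈ 90.6 rad/s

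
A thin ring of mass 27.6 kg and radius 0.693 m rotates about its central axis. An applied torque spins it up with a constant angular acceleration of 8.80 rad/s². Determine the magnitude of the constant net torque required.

τ ≈ 117 N·m

I = MR² = (27.6)(0.693)² = 13.25 kg·m².
τ = Iα = (13.25)(8.800) = 116.6 N·m.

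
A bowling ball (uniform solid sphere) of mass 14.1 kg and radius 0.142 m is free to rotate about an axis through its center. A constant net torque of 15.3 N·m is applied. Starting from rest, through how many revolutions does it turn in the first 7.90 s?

I = (2/5)MR² = (2/5)(14.1)(0.142)² = 0.1137 kg·m².
α = τ/I = 15.3/0.1137 = 134.5 rad/s².
θ = ½αt² = ½(134.5)(7.90)² = 4198 rad.
Revolutions = θ/(2π) = 668.2.

≈ 668 revolutions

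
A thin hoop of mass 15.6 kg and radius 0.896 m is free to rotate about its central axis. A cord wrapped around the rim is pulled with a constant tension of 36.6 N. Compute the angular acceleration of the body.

α ≈ 2.62 rad/s²

I = MR² = (15.6)(0.896)² = 12.52 kg·m².
τ = F R = (36.6)(0.896) = 32.79 N·m.
From τ = Iα: α = 32.79/12.52 = 2.618 rad/s².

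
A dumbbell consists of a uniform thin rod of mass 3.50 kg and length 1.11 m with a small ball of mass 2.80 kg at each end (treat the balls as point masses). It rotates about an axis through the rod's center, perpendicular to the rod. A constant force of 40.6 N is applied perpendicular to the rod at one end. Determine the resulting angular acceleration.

α ≈ 10.8 rad/s²

I_rod = (1/12)ML² = (1/12)(3.50)(1.11)² = 0.3594 kg·m².
I_balls = 2·m·(L/2)² = 2(2.80)(0.5550)² = 1.725 kg·m².
Total I = 2.084 kg·m².
τ = F·(L/2) = (40.6)(0.555) = 22.53 N·m.
α = τ/I = 22.53/2.084 = 10.81 rad/s².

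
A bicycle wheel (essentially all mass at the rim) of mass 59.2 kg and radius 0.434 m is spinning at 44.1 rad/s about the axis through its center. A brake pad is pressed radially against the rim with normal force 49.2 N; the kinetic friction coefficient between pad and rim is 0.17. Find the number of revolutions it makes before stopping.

I = MR² = (59.2)(0.434)² = 11.15 kg·m².
Friction force f = μN = (0.17)(49.2) = 8.364 N at the rim; torque magnitude τ = fR = 3.630 N·m, opposing ω.
|α| = τ/I = 3.630/11.15 = 0.3255 rad/s² (deceleration).
ω² = ω₀² − 2|α|θ with ω = 0 ⇒ θ = ω₀²/(2|α|) = 2987 rad = 475.4 rev.

≈ 475 revolutions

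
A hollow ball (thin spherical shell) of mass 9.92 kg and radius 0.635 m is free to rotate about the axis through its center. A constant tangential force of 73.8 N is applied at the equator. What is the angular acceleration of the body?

I = (2/3)MR² = (2/3)(9.92)(0.635)² = 2.667 kg·m².
τ = F R = (73.8)(0.635) = 46.86 N·m.
From τ = Iα: α = 46.86/2.667 = 17.57 rad/s².

α ≈ 17.6 rad/s²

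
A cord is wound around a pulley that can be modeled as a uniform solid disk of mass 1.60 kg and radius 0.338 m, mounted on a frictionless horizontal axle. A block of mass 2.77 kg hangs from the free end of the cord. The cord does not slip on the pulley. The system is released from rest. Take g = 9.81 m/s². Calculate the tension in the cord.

I = ½MR² = (1/2)(1.60)(0.338)² = 0.09140 kg·m².
Block: mg − T = ma. Pulley: TR = Iα. No-slip: a = αR, so T = (I/R²)a = 0.8000·a.
Then mg = (m + 0.8000)a, so a = (2.77)(9.81)/(2.77 + 0.8000) = 7.612 m/s².
T = 0.8000·a = 6.089 N.

T ≈ 6.09 N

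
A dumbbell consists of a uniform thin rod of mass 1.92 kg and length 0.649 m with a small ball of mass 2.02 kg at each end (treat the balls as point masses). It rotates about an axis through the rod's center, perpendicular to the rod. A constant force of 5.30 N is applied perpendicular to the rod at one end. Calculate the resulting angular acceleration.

I_rod = (1/12)ML² = (1/12)(1.92)(0.649)² = 0.06739 kg·m².
I_balls = 2·m·(L/2)² = 2(2.02)(0.3245)² = 0.4254 kg·m².
Total I = 0.4928 kg·m².
τ = F·(L/2) = (5.30)(0.325) = 1.720 N·m.
α = τ/I = 1.720/0.4928 = 3.490 rad/s².

α ≈ 3.49 rad/s²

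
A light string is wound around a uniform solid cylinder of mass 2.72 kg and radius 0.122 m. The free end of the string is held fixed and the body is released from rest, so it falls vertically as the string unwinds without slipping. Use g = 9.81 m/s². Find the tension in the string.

Translation: Mg − T = Ma. Rotation about the center: TR = Iα with I = ½MR².
With a = αR: T = (I/R²)a = (1/2)M a, so Mg = (1 + 0.5000)Ma.
a = g/(1 + 0.5000) = 9.81/1.500 = 6.540 m/s².
T = 0.5000·M·a = (0.5000)(2.72)(6.540) = 8.894 N.

T ≈ 8.89 N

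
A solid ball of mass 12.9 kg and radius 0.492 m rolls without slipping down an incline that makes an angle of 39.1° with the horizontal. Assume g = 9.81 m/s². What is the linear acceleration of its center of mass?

a ≈ 4.42 m/s²

Translation along the incline: Mg sinθ − f = Ma.
Rotation about the center: fR = Iα with I = (2/5)MR². No-slip gives a = αR, so f = (I/R²)a = (2/5)M a.
Substituting: Mg sinθ = (1 + 0.4000)Ma, so a = g sinθ/(1 + 0.4000) = (9.81) sin 39.1° / 1.400 = 4.419 m/s².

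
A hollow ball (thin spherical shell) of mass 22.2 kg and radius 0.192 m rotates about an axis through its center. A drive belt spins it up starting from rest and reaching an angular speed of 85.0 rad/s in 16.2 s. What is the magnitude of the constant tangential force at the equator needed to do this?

F ≈ 14.9 N

I = (2/3)MR² = (2/3)(22.2)(0.192)² = 0.5456 kg·m².
α = Δω/Δt = (85.0 − 0)/16.2 = 5.247 rad/s².
The required torque is τ = Iα = (0.5456)(5.247) = 2.863 N·m.
A tangential force at the equator gives τ = FR, so F = τ/R = 2.863/0.192 = 14.91 N.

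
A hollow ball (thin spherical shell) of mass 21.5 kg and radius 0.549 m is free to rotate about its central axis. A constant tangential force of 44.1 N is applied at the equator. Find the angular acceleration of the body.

I = (2/3)MR² = (2/3)(21.5)(0.549)² = 4.320 kg·m².
τ = F R = (44.1)(0.549) = 24.21 N·m.
Newton's second law for rotation, τ = Iα, gives α = τ/I = 24.21/4.320 = 5.604 rad/s².

α ≈ 5.60 rad/s²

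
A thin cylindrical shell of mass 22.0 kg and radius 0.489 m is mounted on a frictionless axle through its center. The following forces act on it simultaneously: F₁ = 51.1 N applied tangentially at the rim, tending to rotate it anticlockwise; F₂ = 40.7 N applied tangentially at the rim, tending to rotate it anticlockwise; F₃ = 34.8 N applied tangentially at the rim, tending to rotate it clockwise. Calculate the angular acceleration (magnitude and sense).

I = MR² = (22.0)(0.489)² = 5.261 kg·m².
Taking anticlockwise as positive: τ₁ = +(51.1)(0.489) = +24.99 N·m; τ₂ = +(40.7)(0.489) = +19.90 N·m; τ₃ = −(34.8)(0.489) = −17.02 N·m.
Net torque τ = 27.87 N·m.
α = τ/I = 27.87/5.261 = 5.298 rad/s².

α ≈ 5.30 rad/s², anticlockwise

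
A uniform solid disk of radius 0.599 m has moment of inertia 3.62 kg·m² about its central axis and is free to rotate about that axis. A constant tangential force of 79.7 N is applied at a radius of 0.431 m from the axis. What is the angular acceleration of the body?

α ≈ 9.49 rad/s²

τ = F·r = (79.7)(0.431) = 34.35 N·m.
Newton's second law for rotation, τ = Iα, gives α = τ/I = 34.35/3.620 = 9.489 rad/s².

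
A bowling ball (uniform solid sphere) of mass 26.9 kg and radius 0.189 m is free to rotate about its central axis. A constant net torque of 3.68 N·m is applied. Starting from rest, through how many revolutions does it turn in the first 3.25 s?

I = (2/5)MR² = (2/5)(26.9)(0.189)² = 0.3844 kg·m².
α = τ/I = 3.68/0.3844 = 9.574 rad/s².
θ = ½αt² = ½(9.574)(3.25)² = 50.56 rad.
Revolutions = θ/(2π) = 8.048.

≈ 8.05 revolutions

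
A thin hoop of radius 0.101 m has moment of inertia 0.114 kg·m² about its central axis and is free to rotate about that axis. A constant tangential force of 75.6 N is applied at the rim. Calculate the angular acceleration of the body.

α ≈ 67.0 rad/s²

τ = F R = (75.6)(0.101) = 7.636 N·m.
Newton's second law for rotation, τ = Iα, gives α = τ/I = 7.636/0.1140 = 66.98 rad/s².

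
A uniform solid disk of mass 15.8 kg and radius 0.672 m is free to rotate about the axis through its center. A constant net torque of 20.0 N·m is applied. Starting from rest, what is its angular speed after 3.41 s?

ω ≈ 19.1 rad/s

I = ½MR² = (1/2)(15.8)(0.672)² = 3.568 kg·m².
α = τ/I = 20.0/3.568 = 5.606 rad/s².
ω = ω₀ + αt = 0 + (5.606)(3.41) = 19.12 rad/s.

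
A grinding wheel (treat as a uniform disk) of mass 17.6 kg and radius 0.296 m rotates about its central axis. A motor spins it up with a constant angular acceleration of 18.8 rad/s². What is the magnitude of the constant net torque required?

I = ½MR² = (1/2)(17.6)(0.296)² = 0.7710 kg·m².
τ = Iα = (0.7710)(18.80) = 14.50 N·m.

τ ≈ 14.5 N·m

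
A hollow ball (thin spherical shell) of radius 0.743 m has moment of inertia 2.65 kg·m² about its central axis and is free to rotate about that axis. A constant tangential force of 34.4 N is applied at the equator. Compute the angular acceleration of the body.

τ = F R = (34.4)(0.743) = 25.56 N·m.
From τ = Iα: α = 25.56/2.650 = 9.645 rad/s².

α ≈ 9.64 rad/s²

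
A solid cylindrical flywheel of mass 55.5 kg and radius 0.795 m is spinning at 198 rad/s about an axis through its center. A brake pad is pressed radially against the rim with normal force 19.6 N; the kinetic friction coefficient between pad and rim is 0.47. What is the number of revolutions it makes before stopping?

I = ½MR² = (1/2)(55.5)(0.795)² = 17.54 kg·m².
Friction force f = μN = (0.47)(19.6) = 9.212 N at the rim; torque magnitude τ = fR = 7.324 N·m, opposing ω.
|α| = τ/I = 7.324/17.54 = 0.4176 rad/s² (deceleration).
ω² = ω₀² − 2|α|θ with ω = 0 ⇒ θ = ω₀²/(2|α|) = 46940 rad = 7471 rev.

≈ 7470 revolutions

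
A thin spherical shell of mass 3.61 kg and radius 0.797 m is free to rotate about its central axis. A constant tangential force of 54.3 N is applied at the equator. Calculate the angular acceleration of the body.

α ≈ 28.3 rad/s²

I = (2/3)MR² = (2/3)(3.61)(0.797)² = 1.529 kg·m².
τ = F R = (54.3)(0.797) = 43.28 N·m.
Newton's second law for rotation, τ = Iα, gives α = τ/I = 43.28/1.529 = 28.31 rad/s².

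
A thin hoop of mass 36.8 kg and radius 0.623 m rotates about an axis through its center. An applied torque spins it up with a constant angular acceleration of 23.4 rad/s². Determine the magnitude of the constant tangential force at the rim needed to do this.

I = MR² = (36.8)(0.623)² = 14.28 kg·m².
The required torque is τ = Iα = (14.28)(23.40) = 334.2 N·m.
A tangential force at the rim gives τ = FR, so F = τ/R = 334.2/0.623 = 536.5 N.

F ≈ 536 N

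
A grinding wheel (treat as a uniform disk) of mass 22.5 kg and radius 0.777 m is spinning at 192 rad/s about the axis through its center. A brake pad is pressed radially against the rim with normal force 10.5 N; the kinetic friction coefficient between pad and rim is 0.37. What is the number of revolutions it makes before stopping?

≈ 6600 revolutions

I = ½MR² = (1/2)(22.5)(0.777)² = 6.792 kg·m².
Friction force f = μN = (0.37)(10.5) = 3.885 N at the rim; torque magnitude τ = fR = 3.019 N·m, opposing ω.
|α| = τ/I = 3.019/6.792 = 0.4444 rad/s² (deceleration).
ω² = ω₀² − 2|α|θ with ω = 0 ⇒ θ = ω₀²/(2|α|) = 41470 rad = 6600 rev.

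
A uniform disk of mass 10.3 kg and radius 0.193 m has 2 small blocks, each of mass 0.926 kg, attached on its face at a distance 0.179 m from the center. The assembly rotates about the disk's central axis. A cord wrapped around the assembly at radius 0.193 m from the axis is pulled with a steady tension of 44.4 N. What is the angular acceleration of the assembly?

α ≈ 34.1 rad/s²

I_disk = ½MR² = ½(10.3)(0.193)² = 0.1918 kg·m².
I_blocks = 2·m·r² = 2(0.926)(0.179)² = 0.05934 kg·m².
Total I = 0.2512 kg·m².
τ = F r = (44.4)(0.193) = 8.569 N·m.
α = τ/I = 8.569/0.2512 = 34.12 rad/s².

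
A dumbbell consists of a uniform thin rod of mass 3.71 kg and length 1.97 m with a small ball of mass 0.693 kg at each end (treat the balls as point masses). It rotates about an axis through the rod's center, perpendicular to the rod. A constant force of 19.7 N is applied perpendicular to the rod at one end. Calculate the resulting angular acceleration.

α ≈ 7.63 rad/s²

I_rod = (1/12)ML² = (1/12)(3.71)(1.97)² = 1.200 kg·m².
I_balls = 2·m·(L/2)² = 2(0.693)(0.9850)² = 1.345 kg·m².
Total I = 2.545 kg·m².
τ = F·(L/2) = (19.7)(0.985) = 19.40 N·m.
α = τ/I = 19.40/2.545 = 7.626 rad/s².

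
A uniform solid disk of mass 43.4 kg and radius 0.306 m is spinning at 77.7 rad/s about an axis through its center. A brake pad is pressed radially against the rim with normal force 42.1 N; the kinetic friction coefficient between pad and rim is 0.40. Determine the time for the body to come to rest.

t ≈ 30.6 s

I = ½MR² = (1/2)(43.4)(0.306)² = 2.032 kg·m².
Friction force f = μN = (0.40)(42.1) = 16.84 N at the rim; torque magnitude τ = fR = 5.153 N·m, opposing ω.
|α| = τ/I = 5.153/2.032 = 2.536 rad/s² (deceleration).
0 = ω₀ − |α|t ⇒ t = ω₀/|α| = 77.7/2.536 = 30.64 s.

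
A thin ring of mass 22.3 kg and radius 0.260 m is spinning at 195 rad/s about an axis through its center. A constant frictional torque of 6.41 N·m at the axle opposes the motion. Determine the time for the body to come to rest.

t ≈ 45.9 s

I = MR² = (22.3)(0.260)² = 1.507 kg·m².
The net torque has magnitude 6.41 N·m, opposing ω.
|α| = τ/I = 6.410/1.507 = 4.252 rad/s² (deceleration).
0 = ω₀ − |α|t ⇒ t = ω₀/|α| = 195/4.252 = 45.86 s.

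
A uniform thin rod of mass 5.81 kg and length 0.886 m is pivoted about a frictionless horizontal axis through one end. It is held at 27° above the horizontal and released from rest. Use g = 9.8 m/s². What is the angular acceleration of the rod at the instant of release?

α ≈ 14.8 rad/s²

About the pivot, I = (1/3)ML² = (1/3)(5.81)(0.886)² = 1.520 kg·m².
The weight acts at the center, a distance L/2 = 0.4430 m from the pivot; τ = Mg(L/2) cos 27° = 22.47 N·m.
α = τ/I = 22.47/1.520 = 14.78 rad/s².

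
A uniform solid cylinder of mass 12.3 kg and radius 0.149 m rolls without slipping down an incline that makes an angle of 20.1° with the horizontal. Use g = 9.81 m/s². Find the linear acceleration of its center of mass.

a ≈ 2.25 m/s²

Translation along the incline: Mg sinθ − f = Ma.
Rotation about the center: fR = Iα with I = ½MR². No-slip gives a = αR, so f = (I/R²)a = (1/2)M a.
Substituting: Mg sinθ = (1 + 0.5000)Ma, so a = g sinθ/(1 + 0.5000) = (9.81) sin 20.1° / 1.500 = 2.248 m/s².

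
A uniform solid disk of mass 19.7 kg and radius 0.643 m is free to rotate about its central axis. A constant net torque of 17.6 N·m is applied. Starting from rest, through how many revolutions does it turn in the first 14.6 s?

I = ½MR² = (1/2)(19.7)(0.643)² = 4.072 kg·m².
α = τ/I = 17.6/4.072 = 4.322 rad/s².
θ = ½αt² = ½(4.322)(14.6)² = 460.6 rad.
Revolutions = θ/(2π) = 73.31.

≈ 73.3 revolutions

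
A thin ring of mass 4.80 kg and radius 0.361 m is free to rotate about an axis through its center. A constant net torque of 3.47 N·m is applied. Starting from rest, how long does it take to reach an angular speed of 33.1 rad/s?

I = MR² = (4.80)(0.361)² = 0.6255 kg·m².
α = τ/I = 3.47/0.6255 = 5.547 rad/s².
ω = αt ⇒ t = ω/α = 33.1/5.547 = 5.967 s.

t ≈ 5.97 s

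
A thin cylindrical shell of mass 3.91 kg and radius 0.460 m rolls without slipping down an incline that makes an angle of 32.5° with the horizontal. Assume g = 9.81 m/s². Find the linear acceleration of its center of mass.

Translation along the incline: Mg sinθ − f = Ma.
Rotation about the center: fR = Iα with I = MR². No-slip gives a = αR, so f = (I/R²)a = M a.
Substituting: Mg sinθ = (1 + 1.000)Ma, so a = g sinθ/(1 + 1.000) = (9.81) sin 32.5° / 2.000 = 2.635 m/s².

a ≈ 2.64 m/s²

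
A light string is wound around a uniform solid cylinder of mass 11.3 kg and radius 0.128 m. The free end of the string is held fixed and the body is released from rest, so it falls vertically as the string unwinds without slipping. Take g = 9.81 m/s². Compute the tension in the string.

Translation: Mg − T = Ma. Rotation about the center: TR = Iα with I = ½MR².
With a = αR: T = (I/R²)a = (1/2)M a, so Mg = (1 + 0.5000)Ma.
a = g/(1 + 0.5000) = 9.81/1.500 = 6.540 m/s².
T = 0.5000·M·a = (0.5000)(11.3)(6.540) = 36.95 N.

T ≈ 37.0 N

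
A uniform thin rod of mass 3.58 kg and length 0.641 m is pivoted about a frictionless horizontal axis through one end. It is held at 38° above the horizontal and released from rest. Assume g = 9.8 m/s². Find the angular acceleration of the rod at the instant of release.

α ≈ 18.1 rad/s²

About the pivot, I = (1/3)ML² = (1/3)(3.58)(0.641)² = 0.4903 kg·m².
The weight acts at the center, a distance L/2 = 0.3205 m from the pivot; τ = Mg(L/2) cos 38° = 8.861 N·m.
α = τ/I = 8.861/0.4903 = 18.07 rad/s².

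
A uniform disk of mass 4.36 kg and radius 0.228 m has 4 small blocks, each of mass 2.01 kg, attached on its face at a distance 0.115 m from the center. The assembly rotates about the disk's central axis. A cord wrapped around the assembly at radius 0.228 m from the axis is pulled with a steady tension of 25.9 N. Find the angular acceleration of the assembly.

α ≈ 26.9 rad/s²

I_disk = ½MR² = ½(4.36)(0.228)² = 0.1133 kg·m².
I_blocks = 4·m·r² = 4(2.01)(0.115)² = 0.1063 kg·m².
Total I = 0.2197 kg·m².
τ = F r = (25.9)(0.228) = 5.905 N·m.
α = τ/I = 5.905/0.2197 = 26.88 rad/s².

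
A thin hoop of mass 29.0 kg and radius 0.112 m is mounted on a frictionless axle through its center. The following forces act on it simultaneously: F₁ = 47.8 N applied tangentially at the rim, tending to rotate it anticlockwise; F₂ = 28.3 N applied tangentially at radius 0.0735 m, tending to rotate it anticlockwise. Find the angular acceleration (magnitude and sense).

I = MR² = (29.0)(0.112)² = 0.3638 kg·m².
Taking anticlockwise as positive: τ₁ = +(47.8)(0.112) = +5.354 N·m; τ₂ = +(28.3)(0.0735) = +2.080 N·m.
Net torque τ = 7.434 N·m.
α = τ/I = 7.434/0.3638 = 20.43 rad/s².

α ≈ 20.4 rad/s², anticlockwise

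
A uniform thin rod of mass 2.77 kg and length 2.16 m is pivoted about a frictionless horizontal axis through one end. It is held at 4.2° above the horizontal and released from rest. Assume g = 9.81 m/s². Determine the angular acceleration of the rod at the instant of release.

About the pivot, I = (1/3)ML² = (1/3)(2.77)(2.16)² = 4.308 kg·m².
The weight acts at the center, a distance L/2 = 1.080 m from the pivot; τ = Mg(L/2) cos 4.2° = 29.27 N·m.
α = τ/I = 29.27/4.308 = 6.794 rad/s².
(Equivalently α = (3g/(2L)) cos 4.2° = 6.794 rad/s².)

α ≈ 6.79 rad/s²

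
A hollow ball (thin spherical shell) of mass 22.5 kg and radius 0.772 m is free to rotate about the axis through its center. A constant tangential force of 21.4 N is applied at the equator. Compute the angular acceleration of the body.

α ≈ 1.85 rad/s²

I = (2/3)MR² = (2/3)(22.5)(0.772)² = 8.940 kg·m².
τ = F R = (21.4)(0.772) = 16.52 N·m.
From τ = Iα: α = 16.52/8.940 = 1.848 rad/s².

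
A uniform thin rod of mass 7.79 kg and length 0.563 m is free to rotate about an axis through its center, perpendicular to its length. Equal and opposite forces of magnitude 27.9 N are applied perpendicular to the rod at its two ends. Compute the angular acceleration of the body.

α ≈ 76.3 rad/s²

I = (1/12)ML² = (1/12)(7.79)(0.563)² = 0.2058 kg·m².
The couple gives τ = F·(L/2) + F·(L/2) = F L = (27.9)(0.563) = 15.71 N·m.
From τ = Iα: α = 15.71/0.2058 = 76.34 rad/s².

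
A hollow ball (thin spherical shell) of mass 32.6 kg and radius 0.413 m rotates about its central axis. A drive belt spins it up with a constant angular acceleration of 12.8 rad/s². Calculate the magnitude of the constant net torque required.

τ ≈ 47.5 N·m

I = (2/3)MR² = (2/3)(32.6)(0.413)² = 3.707 kg·m².
τ = Iα = (3.707)(12.80) = 47.45 N·m.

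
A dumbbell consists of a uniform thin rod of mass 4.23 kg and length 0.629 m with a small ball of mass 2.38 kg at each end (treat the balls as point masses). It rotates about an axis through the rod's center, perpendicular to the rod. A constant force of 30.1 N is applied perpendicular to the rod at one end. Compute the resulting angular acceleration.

α ≈ 15.5 rad/s²

I_rod = (1/12)ML² = (1/12)(4.23)(0.629)² = 0.1395 kg·m².
I_balls = 2·m·(L/2)² = 2(2.38)(0.3145)² = 0.4708 kg·m².
Total I = 0.6103 kg·m².
τ = F·(L/2) = (30.1)(0.315) = 9.466 N·m.
α = τ/I = 9.466/0.6103 = 15.51 rad/s².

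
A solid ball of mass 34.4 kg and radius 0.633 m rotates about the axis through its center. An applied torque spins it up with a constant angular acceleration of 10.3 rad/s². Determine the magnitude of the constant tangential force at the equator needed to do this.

F ≈ 89.7 N

I = (2/5)MR² = (2/5)(34.4)(0.633)² = 5.513 kg·m².
The required torque is τ = Iα = (5.513)(10.30) = 56.79 N·m.
A tangential force at the equator gives τ = FR, so F = τ/R = 56.79/0.633 = 89.71 N.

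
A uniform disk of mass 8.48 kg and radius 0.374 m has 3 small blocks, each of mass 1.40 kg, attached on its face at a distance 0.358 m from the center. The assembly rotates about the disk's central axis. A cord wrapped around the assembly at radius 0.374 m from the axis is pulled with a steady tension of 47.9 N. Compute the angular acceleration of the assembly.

I_disk = ½MR² = ½(8.48)(0.374)² = 0.5931 kg·m².
I_blocks = 3·m·r² = 3(1.40)(0.358)² = 0.5383 kg·m².
Total I = 1.131 kg·m².
τ = F r = (47.9)(0.374) = 17.91 N·m.
α = τ/I = 17.91/1.131 = 15.83 rad/s².

α ≈ 15.8 rad/s²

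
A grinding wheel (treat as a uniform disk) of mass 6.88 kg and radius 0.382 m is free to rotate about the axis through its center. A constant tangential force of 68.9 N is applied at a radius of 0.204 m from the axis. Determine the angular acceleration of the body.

I = ½MR² = (1/2)(6.88)(0.382)² = 0.5020 kg·m².
τ = F·r = (68.9)(0.204) = 14.06 N·m.
From τ = Iα: α = 14.06/0.5020 = 28.00 rad/s².

α ≈ 28.0 rad/s²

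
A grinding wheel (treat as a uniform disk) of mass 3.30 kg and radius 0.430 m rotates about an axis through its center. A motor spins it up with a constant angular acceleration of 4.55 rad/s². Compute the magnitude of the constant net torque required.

τ ≈ 1.39 N·m

I = ½MR² = (1/2)(3.30)(0.430)² = 0.3051 kg·m².
τ = Iα = (0.3051)(4.550) = 1.388 N·m.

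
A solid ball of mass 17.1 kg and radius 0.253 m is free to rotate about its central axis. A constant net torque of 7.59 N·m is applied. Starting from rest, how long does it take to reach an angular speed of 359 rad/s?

t ≈ 20.7 s

I = (2/5)MR² = (2/5)(17.1)(0.253)² = 0.4378 kg·m².
α = τ/I = 7.59/0.4378 = 17.34 rad/s².
ω = αt ⇒ t = ω/α = 359/17.34 = 20.71 s.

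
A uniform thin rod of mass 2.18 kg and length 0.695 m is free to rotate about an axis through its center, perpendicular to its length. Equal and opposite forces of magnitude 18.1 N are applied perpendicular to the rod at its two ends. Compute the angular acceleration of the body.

α ≈ 143 rad/s²

I = (1/12)ML² = (1/12)(2.18)(0.695)² = 0.08775 kg·m².
The couple gives τ = F·(L/2) + F·(L/2) = F L = (18.1)(0.695) = 12.58 N·m.
Newton's second law for rotation, τ = Iα, gives α = τ/I = 12.58/0.08775 = 143.4 rad/s².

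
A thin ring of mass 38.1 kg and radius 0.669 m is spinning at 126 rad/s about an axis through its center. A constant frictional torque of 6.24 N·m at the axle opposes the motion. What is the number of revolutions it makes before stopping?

≈ 3450 revolutions

I = MR² = (38.1)(0.669)² = 17.05 kg·m².
The net torque has magnitude 6.24 N·m, opposing ω.
|α| = τ/I = 6.240/17.05 = 0.3659 rad/s² (deceleration).
ω² = ω₀² − 2|α|θ with ω = 0 ⇒ θ = ω₀²/(2|α|) = 21690 rad = 3452 rev.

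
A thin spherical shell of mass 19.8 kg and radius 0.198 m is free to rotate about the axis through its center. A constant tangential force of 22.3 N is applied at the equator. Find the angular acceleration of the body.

I = (2/3)MR² = (2/3)(19.8)(0.198)² = 0.5175 kg·m².
τ = F R = (22.3)(0.198) = 4.415 N·m.
From τ = Iα: α = 4.415/0.5175 = 8.532 rad/s².

α ≈ 8.53 rad/s²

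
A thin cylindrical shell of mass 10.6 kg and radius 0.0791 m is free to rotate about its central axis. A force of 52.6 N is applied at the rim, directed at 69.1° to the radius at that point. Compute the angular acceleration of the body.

I = MR² = (10.6)(0.0791)² = 0.06632 kg·m².
Only the tangential component produces torque: τ = F R sinθ = (52.6)(0.0791) sin 69.1° = 3.887 N·m.
From τ = Iα: α = 3.887/0.06632 = 58.61 rad/s².

α ≈ 58.6 rad/s²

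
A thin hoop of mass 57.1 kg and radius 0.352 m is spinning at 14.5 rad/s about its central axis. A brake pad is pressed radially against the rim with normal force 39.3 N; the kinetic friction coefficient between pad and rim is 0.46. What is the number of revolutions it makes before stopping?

I = MR² = (57.1)(0.352)² = 7.075 kg·m².
Friction force f = μN = (0.46)(39.3) = 18.08 N at the rim; torque magnitude τ = fR = 6.363 N·m, opposing ω.
|α| = τ/I = 6.363/7.075 = 0.8994 rad/s² (deceleration).
ω² = ω₀² − 2|α|θ with ω = 0 ⇒ θ = ω₀²/(2|α|) = 116.9 rad = 18.60 rev.

≈ 18.6 revolutions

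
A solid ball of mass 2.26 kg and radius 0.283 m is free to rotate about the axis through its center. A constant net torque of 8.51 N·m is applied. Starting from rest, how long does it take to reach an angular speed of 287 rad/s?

t ≈ 2.44 s

I = (2/5)MR² = (2/5)(2.26)(0.283)² = 0.07240 kg·m².
α = τ/I = 8.51/0.07240 = 117.5 rad/s².
ω = αt ⇒ t = ω/α = 287/117.5 = 2.442 s.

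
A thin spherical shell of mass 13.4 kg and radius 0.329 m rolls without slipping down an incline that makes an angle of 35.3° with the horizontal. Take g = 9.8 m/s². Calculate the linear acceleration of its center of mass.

Translation along the incline: Mg sinθ − f = Ma.
Rotation about the center: fR = Iα with I = (2/3)MR². No-slip gives a = αR, so f = (I/R²)a = (2/3)M a.
Substituting: Mg sinθ = (1 + 0.6667)Ma, so a = g sinθ/(1 + 0.6667) = (9.8) sin 35.3° / 1.667 = 3.398 m/s².

a ≈ 3.40 m/s²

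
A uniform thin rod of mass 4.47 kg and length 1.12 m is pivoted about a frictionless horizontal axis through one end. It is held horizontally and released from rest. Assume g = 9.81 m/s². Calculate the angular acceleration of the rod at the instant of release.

About the pivot, I = (1/3)ML² = (1/3)(4.47)(1.12)² = 1.869 kg·m².
The weight acts at the center, a distance L/2 = 0.5600 m from the pivot; τ = Mg(L/2) = 24.56 N·m.
α = τ/I = 24.56/1.869 = 13.14 rad/s².
(Equivalently α = (3g/(2L)) = 13.14 rad/s².)

α ≈ 13.1 rad/s²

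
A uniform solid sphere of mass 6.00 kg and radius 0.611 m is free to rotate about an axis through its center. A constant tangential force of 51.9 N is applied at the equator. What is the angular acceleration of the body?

I = (2/5)MR² = (2/5)(6.00)(0.611)² = 0.8960 kg·m².
τ = F R = (51.9)(0.611) = 31.71 N·m.
From τ = Iα: α = 31.71/0.8960 = 35.39 rad/s².

α ≈ 35.4 rad/s²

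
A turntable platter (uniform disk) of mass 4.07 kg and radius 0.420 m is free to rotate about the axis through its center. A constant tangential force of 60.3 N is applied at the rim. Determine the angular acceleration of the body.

α ≈ 70.6 rad/s²

I = ½MR² = (1/2)(4.07)(0.420)² = 0.3590 kg·m².
τ = F R = (60.3)(0.420) = 25.33 N·m.
From τ = Iα: α = 25.33/0.3590 = 70.55 rad/s².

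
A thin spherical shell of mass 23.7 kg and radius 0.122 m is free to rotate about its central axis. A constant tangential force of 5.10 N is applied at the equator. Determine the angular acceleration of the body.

α ≈ 2.65 rad/s²

I = (2/3)MR² = (2/3)(23.7)(0.122)² = 0.2352 kg·m².
τ = F R = (5.10)(0.122) = 0.6222 N·m.
Newton's second law for rotation, τ = Iα, gives α = τ/I = 0.6222/0.2352 = 2.646 rad/s².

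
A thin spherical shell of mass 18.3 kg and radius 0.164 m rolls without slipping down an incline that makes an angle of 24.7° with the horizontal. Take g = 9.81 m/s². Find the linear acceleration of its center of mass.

Translation along the incline: Mg sinθ − f = Ma.
Rotation about the center: fR = Iα with I = (2/3)MR². No-slip gives a = αR, so f = (I/R²)a = (2/3)M a.
Substituting: Mg sinθ = (1 + 0.6667)Ma, so a = g sinθ/(1 + 0.6667) = (9.81) sin 24.7° / 1.667 = 2.460 m/s².

a ≈ 2.46 m/s²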